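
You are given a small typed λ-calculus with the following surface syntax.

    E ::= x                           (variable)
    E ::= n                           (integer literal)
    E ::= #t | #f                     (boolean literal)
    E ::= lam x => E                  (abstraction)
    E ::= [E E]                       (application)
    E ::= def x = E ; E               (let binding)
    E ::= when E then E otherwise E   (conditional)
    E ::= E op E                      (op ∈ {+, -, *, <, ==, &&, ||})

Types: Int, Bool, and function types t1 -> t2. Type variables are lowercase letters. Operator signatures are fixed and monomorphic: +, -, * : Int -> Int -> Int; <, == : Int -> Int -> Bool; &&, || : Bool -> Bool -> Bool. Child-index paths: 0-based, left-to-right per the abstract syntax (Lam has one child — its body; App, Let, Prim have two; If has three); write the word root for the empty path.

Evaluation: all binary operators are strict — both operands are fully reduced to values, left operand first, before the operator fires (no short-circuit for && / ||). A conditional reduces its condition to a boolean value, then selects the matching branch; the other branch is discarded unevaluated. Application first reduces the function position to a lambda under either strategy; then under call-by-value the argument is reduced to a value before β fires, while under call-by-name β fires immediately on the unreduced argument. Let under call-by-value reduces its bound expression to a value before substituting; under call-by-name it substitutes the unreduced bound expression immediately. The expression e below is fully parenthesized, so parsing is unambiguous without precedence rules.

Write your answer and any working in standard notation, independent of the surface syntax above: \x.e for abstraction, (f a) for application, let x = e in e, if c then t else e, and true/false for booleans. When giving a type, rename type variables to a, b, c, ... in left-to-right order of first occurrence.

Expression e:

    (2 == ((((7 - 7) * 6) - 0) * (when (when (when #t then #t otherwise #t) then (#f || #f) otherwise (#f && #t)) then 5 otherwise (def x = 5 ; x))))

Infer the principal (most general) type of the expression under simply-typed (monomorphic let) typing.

Working:
  unify Int ~ Int
  unify Int ~ Int
  unify Int ~ Int
  unify Int ~ Int
  unify Int ~ Int
  unify Int ~ Int
  unify Int ~ Int
  unify Int ~ Int
  unify Bool ~ Bool
  unify Bool ~ Bool
  unify Bool ~ Bool
  unify Bool ~ Bool
  unify Bool ~ Bool
  unify Bool ~ Bool
  unify Bool ~ Bool
  unify Bool ~ Bool
  unify Bool ~ Bool
let x : Int
x : Int
  unify Int ~ Int
  unify Int ~ Int
  unify Int ~ Int

Answer: Bool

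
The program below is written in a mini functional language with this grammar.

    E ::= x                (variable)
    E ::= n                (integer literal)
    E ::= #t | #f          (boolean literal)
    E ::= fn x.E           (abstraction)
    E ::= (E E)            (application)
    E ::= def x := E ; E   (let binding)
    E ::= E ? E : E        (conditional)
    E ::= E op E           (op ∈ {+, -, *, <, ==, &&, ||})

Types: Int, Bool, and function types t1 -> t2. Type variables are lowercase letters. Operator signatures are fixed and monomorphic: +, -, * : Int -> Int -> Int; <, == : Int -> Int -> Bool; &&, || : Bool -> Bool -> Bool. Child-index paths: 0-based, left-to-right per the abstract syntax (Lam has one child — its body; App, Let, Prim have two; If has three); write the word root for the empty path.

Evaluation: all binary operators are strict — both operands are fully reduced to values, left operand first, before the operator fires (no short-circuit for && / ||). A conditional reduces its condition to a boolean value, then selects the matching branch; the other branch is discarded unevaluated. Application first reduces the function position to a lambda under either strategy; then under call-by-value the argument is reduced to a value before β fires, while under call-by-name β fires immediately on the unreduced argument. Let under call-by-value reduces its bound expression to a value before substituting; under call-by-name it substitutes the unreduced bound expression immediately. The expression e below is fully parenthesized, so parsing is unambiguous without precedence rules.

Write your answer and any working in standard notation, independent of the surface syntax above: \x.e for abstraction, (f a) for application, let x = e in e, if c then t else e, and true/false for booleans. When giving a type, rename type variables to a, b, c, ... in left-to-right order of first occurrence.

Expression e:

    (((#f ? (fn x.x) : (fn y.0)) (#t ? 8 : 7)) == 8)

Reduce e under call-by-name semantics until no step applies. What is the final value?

Trace:
step 0: (((if false then (\x.x) else (\y.0)) (if true then 8 else 7)) == 8)
step 1: [if@0.0] (((\y.0) (if true then 8 else 7)) == 8)
step 2: [beta@0] (0 == 8)
step 3: [delta@root] false

Answer: false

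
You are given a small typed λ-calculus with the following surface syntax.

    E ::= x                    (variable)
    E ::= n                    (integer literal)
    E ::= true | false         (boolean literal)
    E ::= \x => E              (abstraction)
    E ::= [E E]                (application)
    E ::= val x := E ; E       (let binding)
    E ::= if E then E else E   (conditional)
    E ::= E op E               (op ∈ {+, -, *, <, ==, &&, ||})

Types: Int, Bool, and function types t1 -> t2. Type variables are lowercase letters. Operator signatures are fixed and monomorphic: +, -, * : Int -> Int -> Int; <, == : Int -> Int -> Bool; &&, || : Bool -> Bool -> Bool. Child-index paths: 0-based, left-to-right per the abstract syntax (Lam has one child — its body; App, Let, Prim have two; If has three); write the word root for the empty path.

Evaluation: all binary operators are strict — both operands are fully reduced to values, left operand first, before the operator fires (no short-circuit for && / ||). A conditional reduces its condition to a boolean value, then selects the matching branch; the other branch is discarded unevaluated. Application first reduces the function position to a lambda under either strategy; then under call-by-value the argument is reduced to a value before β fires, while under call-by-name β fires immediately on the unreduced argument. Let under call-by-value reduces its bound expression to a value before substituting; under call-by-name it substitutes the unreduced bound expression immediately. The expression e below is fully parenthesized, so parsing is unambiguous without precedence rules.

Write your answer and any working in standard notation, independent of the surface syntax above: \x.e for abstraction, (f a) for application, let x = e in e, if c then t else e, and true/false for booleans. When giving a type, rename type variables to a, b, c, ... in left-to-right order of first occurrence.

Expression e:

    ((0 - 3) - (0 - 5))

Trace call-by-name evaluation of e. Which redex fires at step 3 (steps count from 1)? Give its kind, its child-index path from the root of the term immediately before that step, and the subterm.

Working:
step 0: ((0 - 3) - (0 - 5))
step 1: [delta@0] (-3 - (0 - 5))
step 2: [delta@1] (-3 - -5)
step 3: [delta@root] 2

Answer: delta at root : (-3 - -5)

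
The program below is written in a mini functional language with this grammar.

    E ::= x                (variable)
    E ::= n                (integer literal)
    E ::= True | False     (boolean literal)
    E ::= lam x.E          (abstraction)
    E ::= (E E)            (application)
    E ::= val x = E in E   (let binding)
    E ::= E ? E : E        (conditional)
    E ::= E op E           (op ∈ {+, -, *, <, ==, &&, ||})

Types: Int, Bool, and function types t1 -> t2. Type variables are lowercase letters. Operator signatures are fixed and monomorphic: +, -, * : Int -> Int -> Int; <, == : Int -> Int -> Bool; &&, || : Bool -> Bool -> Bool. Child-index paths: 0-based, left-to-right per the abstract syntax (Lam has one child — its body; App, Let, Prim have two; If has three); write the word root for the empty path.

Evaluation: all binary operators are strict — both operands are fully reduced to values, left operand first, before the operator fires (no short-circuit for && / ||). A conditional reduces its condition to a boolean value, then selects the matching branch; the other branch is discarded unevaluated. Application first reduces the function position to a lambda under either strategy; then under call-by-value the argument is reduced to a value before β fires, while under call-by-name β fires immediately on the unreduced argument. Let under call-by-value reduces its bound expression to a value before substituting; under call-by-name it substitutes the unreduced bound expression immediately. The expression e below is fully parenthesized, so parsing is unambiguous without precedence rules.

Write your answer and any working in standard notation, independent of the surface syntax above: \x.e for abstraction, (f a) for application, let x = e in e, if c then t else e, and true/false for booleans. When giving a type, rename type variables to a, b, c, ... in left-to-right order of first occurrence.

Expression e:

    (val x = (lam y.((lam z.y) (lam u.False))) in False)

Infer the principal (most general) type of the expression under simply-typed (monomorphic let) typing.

Answer: Bool

Working:
y : a
\z._ : b -> a
\u._ : c -> Bool
  unify b -> a ~ (c -> Bool) -> d
  unify b ~ c -> Bool
  unify a ~ d
_ _ : d
\y._ : d -> d
let x : d -> d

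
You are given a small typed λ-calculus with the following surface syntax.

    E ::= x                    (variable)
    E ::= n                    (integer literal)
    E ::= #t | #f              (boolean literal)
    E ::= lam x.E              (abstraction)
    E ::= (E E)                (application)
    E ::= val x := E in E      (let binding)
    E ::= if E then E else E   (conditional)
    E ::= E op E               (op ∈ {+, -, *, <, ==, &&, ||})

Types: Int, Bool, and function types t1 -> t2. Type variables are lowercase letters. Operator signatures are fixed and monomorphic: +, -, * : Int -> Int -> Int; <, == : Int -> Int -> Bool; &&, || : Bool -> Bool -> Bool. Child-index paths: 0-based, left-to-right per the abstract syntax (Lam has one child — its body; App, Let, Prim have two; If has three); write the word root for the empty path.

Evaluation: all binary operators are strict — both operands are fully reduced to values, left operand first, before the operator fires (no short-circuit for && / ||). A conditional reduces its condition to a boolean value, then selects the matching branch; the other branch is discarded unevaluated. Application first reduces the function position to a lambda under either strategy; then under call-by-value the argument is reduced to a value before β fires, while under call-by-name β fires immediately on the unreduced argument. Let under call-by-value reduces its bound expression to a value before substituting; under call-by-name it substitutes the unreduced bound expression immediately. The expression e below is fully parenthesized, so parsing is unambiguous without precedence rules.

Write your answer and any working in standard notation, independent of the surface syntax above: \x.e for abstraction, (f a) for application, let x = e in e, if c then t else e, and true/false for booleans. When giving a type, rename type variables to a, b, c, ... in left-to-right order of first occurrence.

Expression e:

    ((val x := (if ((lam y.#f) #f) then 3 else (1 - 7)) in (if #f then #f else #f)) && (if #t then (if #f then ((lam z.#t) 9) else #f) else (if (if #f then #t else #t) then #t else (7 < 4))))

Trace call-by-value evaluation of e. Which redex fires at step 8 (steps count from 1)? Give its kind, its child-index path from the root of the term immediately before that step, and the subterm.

Answer: delta at root : (false && false)

Trace:
step 0: ((let x = (if ((\y.false) false) then 3 else (1 - 7)) in (if false then false else false)) && (if true then (if false then ((\z.true) 9) else false) else (if (if false then true else true) then true else (7 < 4))))
step 1: [beta@0.0.0] ((let x = (if false then 3 else (1 - 7)) in (if false then false else false)) && (if true then (if false then ((\z.true) 9) else false) else (if (if false then true else true) then true else (7 < 4))))
step 2: [if@0.0] ((let x = (1 - 7) in (if false then false else false)) && (if true then (if false then ((\z.true) 9) else false) else (if (if false then true else true) then true else (7 < 4))))
step 3: [delta@0.0] ((let x = -6 in (if false then false else false)) && (if true then (if false then ((\z.true) 9) else false) else (if (if false then true else true) then true else (7 < 4))))
step 4: [let@0] ((if false then false else false) && (if true then (if false then ((\z.true) 9) else false) else (if (if false then true else true) then true else (7 < 4))))
step 5: [if@0] (false && (if true then (if false then ((\z.true) 9) else false) else (if (if false then true else true) then true else (7 < 4))))
step 6: [if@1] (false && (if false then ((\z.true) 9) else false))
step 7: [if@1] (false && false)
step 8: [delta@root] false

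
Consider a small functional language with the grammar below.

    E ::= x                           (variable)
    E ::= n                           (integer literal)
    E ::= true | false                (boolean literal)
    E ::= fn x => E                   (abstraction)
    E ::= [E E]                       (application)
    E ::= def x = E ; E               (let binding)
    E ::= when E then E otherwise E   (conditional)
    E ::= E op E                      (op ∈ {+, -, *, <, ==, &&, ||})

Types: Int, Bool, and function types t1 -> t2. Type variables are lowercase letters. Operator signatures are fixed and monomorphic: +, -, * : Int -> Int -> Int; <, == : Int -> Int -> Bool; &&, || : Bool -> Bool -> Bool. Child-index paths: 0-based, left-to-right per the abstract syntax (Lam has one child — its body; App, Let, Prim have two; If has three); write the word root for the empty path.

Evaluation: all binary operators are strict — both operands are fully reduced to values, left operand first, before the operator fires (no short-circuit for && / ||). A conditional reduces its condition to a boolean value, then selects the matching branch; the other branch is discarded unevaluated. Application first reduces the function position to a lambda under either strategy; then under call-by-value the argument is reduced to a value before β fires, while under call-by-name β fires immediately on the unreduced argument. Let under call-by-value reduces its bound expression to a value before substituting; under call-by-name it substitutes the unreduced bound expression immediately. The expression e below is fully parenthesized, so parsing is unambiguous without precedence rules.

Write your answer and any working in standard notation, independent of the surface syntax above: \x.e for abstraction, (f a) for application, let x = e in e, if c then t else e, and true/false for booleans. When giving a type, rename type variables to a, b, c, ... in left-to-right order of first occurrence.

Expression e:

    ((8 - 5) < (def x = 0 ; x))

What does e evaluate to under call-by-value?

Answer: false

Working:
step 0: ((8 - 5) < (let x = 0 in x))
step 1: [delta@0] (3 < (let x = 0 in x))
step 2: [let@1] (3 < 0)
step 3: [delta@root] false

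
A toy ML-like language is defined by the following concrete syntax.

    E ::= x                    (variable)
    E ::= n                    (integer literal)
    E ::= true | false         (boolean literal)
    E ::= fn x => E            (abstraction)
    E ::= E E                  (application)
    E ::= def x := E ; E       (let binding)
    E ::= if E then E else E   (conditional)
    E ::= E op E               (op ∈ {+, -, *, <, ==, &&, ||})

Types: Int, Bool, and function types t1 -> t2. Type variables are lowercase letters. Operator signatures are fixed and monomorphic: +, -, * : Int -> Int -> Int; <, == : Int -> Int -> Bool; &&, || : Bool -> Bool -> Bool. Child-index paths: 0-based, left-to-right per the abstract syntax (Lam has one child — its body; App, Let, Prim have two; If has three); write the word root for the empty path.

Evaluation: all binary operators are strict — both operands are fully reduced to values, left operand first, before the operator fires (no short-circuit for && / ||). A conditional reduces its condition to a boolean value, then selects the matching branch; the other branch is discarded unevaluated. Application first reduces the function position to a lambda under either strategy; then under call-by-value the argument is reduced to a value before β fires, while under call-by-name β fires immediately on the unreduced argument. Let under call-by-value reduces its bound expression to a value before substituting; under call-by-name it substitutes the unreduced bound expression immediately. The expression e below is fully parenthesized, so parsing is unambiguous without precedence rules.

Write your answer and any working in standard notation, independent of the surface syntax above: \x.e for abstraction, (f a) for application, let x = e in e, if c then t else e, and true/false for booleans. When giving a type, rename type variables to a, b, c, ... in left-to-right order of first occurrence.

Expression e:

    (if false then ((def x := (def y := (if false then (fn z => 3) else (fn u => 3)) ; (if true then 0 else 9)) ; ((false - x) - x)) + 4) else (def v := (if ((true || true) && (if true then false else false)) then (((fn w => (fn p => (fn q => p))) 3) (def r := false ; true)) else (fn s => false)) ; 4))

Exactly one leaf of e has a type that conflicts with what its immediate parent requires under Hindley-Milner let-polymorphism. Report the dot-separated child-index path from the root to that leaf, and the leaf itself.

Answer: 1.0.1.0.0 : false

Trace:
  unify Bool ~ Bool
  unify Bool ~ Bool
\z._ : a -> Int
\u._ : b -> Int
  unify a -> Int ~ b -> Int
  unify a ~ b
  unify Int ~ Int
let y : forall. b -> Int
  unify Bool ~ Bool
  unify Int ~ Int
let x : Int
  unify Bool ~ Int
  FAIL: mismatch Bool ~ Int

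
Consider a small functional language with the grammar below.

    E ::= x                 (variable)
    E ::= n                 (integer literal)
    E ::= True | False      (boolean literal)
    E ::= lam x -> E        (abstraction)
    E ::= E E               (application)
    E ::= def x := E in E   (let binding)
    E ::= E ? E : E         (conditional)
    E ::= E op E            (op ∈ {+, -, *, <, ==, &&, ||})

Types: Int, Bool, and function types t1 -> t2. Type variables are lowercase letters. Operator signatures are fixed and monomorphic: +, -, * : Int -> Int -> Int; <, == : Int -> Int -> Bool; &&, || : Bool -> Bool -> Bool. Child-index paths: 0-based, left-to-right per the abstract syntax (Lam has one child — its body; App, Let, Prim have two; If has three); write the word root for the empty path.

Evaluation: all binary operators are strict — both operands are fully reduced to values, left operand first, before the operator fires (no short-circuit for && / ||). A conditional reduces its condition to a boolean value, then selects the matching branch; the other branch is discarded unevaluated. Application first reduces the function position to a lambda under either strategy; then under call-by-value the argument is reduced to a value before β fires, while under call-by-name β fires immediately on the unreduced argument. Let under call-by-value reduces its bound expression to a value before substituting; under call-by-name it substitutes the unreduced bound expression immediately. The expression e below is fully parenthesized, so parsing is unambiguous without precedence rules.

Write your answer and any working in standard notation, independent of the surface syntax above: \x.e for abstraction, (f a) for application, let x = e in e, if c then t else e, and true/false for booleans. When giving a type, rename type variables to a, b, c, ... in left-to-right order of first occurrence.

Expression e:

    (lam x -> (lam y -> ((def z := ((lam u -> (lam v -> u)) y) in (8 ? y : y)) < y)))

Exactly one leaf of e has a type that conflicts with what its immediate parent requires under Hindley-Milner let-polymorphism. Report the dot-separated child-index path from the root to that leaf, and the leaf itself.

Answer: 0.0.0.1.0 : 8

Working:
u : c
\v._ : d -> c
\u._ : c -> d -> c
y : b
  unify c -> d -> c ~ b -> e
  unify c ~ b
  unify d -> b ~ e
_ _ : d -> b
let z : forall. d -> b
  unify Int ~ Bool
  FAIL: mismatch Int ~ Bool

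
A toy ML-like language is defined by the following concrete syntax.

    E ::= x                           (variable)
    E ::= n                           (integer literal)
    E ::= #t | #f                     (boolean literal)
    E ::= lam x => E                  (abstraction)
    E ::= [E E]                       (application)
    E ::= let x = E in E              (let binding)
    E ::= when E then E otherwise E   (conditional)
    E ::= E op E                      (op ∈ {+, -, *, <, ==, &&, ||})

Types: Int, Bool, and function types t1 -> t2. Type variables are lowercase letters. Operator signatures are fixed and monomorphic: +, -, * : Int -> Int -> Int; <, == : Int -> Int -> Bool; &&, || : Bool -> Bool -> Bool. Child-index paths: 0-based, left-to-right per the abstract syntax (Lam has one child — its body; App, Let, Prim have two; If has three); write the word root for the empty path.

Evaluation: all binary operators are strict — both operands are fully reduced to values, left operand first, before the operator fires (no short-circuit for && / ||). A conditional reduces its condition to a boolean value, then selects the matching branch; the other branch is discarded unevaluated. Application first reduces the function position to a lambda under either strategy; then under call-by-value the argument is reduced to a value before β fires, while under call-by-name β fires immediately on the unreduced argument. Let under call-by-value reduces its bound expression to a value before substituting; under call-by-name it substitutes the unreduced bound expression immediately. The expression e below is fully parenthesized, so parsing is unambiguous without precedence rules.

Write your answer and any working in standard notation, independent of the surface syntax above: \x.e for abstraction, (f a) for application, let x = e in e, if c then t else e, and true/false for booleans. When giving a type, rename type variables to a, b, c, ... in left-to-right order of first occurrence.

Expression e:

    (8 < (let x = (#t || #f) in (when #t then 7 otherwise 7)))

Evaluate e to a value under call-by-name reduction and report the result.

Trace:
step 0: (8 < (let x = (true || false) in (if true then 7 else 7)))
step 1: [let@1] (8 < (if true then 7 else 7))
step 2: [if@1] (8 < 7)
step 3: [delta@root] false

Answer: false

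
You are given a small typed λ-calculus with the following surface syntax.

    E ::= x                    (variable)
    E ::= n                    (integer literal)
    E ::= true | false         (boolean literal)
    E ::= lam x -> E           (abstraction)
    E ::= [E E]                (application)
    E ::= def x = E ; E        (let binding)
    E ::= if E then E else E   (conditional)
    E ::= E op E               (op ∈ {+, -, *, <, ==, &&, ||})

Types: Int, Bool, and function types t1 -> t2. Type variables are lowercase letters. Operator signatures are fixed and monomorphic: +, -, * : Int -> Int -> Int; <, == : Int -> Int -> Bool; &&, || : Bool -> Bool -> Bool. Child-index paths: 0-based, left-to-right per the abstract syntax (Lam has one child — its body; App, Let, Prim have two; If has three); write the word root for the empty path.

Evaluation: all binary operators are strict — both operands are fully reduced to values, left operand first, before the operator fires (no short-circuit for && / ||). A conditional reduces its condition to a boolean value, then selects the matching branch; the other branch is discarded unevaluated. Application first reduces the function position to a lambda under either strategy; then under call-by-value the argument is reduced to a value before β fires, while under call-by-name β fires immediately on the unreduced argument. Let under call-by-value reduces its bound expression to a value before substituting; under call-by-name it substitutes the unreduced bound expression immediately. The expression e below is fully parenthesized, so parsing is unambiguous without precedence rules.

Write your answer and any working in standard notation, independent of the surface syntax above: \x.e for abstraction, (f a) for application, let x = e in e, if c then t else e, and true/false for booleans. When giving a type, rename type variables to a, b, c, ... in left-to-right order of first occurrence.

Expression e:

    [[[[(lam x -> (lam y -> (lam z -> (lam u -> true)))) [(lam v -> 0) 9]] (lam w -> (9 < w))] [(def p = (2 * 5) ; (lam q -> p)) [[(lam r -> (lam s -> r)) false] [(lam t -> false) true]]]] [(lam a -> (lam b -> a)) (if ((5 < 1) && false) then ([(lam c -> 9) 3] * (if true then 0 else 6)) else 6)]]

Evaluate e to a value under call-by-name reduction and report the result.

Answer: true

Derivation:
step 0: (((((\x.(\y.(\z.(\u.true)))) ((\v.0) 9)) (\w.(9 < w))) ((let p = (2 * 5) in (\q.p)) (((\r.(\s.r)) false) ((\t.false) true)))) ((\a.(\b.a)) (if ((5 < 1) && false) then (((\c.9) 3) * (if true then 0 else 6)) else 6)))
step 1: [beta@0.0.0] ((((\y.(\z.(\u.true))) (\w.(9 < w))) ((let p = (2 * 5) in (\q.p)) (((\r.(\s.r)) false) ((\t.false) true)))) ((\a.(\b.a)) (if ((5 < 1) && false) then (((\c.9) 3) * (if true then 0 else 6)) else 6)))
step 2: [beta@0.0] (((\z.(\u.true)) ((let p = (2 * 5) in (\q.p)) (((\r.(\s.r)) false) ((\t.false) true)))) ((\a.(\b.a)) (if ((5 < 1) && false) then (((\c.9) 3) * (if true then 0 else 6)) else 6)))
step 3: [beta@0] ((\u.true) ((\a.(\b.a)) (if ((5 < 1) && false) then (((\c.9) 3) * (if true then 0 else 6)) else 6)))
step 4: [beta@root] true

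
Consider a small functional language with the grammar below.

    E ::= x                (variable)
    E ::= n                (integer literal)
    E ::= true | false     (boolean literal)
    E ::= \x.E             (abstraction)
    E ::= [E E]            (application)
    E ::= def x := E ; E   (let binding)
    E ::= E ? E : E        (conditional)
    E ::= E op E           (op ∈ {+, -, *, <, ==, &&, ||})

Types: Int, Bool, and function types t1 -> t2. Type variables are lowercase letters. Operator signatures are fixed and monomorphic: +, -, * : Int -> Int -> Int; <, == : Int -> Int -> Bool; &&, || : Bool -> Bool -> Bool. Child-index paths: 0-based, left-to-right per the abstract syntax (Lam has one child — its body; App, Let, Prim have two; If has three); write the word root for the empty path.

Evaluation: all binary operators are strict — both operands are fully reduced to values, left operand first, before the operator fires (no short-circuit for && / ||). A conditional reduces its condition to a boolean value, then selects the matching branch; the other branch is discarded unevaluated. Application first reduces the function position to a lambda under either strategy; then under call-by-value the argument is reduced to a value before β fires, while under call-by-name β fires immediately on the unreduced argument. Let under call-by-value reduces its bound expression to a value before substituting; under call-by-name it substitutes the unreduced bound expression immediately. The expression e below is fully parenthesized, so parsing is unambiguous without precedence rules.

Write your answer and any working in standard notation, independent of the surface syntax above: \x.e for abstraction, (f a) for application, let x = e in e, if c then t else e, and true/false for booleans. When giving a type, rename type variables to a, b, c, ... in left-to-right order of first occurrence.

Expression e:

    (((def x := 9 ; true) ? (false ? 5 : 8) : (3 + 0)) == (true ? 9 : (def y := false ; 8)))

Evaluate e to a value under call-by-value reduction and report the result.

Answer: false

Working:
step 0: ((if (let x = 9 in true) then (if false then 5 else 8) else (3 + 0)) == (if true then 9 else (let y = false in 8)))
step 1: [let@0.0] ((if true then (if false then 5 else 8) else (3 + 0)) == (if true then 9 else (let y = false in 8)))
step 2: [if@0] ((if false then 5 else 8) == (if true then 9 else (let y = false in 8)))
step 3: [if@0] (8 == (if true then 9 else (let y = false in 8)))
step 4: [if@1] (8 == 9)
step 5: [delta@root] false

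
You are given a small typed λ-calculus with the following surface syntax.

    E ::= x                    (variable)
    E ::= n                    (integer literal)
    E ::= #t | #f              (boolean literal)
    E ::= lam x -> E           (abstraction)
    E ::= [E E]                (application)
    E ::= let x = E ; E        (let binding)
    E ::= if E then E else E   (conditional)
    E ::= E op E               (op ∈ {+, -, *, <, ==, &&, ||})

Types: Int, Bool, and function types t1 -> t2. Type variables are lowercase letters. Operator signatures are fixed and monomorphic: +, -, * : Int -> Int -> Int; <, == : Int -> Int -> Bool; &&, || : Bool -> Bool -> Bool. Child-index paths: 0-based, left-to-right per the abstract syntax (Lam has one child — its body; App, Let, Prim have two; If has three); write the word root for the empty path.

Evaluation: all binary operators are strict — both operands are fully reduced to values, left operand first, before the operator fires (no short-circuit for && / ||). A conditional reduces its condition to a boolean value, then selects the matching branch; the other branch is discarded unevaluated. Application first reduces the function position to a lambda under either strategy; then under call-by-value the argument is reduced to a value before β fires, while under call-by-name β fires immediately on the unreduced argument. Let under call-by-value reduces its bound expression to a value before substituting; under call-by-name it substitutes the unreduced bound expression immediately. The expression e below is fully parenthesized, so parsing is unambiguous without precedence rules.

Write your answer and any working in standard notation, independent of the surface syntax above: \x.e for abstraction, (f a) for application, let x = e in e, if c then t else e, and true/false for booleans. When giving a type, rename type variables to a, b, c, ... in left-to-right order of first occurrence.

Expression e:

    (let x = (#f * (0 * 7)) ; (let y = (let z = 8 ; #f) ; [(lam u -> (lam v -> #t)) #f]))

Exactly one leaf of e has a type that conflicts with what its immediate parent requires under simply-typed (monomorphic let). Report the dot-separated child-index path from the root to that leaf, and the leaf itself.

Answer: 0.0 : false

Trace:
  unify Bool ~ Int
  FAIL: mismatch Bool ~ Int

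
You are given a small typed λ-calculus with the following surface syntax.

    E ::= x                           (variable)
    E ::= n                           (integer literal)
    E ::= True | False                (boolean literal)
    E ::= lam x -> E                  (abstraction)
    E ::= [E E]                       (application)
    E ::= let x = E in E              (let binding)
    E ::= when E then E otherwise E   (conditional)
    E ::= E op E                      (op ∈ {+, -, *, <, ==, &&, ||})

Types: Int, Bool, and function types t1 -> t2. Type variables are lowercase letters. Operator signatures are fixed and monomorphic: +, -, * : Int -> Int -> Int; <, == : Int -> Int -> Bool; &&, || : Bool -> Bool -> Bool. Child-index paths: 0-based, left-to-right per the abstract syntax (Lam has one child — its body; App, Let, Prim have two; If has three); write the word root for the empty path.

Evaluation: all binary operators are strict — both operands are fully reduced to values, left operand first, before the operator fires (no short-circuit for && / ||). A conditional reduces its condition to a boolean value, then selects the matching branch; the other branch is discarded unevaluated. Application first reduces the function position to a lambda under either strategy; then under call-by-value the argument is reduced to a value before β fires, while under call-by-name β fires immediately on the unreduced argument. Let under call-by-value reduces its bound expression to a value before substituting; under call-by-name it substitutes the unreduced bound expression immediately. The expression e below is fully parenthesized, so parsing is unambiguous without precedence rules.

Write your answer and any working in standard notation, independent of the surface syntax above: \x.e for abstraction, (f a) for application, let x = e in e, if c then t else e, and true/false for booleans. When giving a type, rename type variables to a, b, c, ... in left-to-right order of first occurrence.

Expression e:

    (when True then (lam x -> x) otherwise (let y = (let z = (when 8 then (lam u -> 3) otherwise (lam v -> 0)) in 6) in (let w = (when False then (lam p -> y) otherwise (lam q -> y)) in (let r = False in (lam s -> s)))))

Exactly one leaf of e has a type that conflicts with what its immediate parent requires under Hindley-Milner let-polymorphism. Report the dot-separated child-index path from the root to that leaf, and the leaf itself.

Answer: 2.0.0.0 : 8

Working:
  unify Bool ~ Bool
x : a
\x._ : a -> a
  unify Int ~ Bool
  FAIL: mismatch Int ~ Bool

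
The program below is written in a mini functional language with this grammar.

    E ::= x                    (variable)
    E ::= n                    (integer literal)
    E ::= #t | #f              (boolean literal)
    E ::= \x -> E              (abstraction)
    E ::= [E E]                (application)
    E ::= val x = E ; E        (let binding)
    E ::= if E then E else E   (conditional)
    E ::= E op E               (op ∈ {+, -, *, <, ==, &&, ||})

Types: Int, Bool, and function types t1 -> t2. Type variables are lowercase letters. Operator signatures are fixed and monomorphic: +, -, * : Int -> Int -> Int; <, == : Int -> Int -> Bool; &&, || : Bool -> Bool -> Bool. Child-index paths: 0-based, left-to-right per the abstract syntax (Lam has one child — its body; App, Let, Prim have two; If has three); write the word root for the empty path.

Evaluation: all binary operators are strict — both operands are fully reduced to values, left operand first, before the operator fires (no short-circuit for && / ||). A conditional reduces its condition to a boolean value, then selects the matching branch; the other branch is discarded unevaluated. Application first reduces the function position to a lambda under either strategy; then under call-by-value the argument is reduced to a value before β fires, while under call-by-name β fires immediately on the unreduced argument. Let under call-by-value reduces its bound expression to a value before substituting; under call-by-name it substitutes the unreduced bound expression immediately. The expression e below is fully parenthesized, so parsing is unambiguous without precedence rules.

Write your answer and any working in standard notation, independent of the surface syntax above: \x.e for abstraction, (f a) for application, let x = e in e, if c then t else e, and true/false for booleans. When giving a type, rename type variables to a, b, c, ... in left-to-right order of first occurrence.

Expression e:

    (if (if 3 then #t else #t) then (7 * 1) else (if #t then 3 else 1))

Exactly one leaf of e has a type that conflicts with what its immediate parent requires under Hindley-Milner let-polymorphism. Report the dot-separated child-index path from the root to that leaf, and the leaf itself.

Answer: 0.0 : 3

Derivation:
  unify Int ~ Bool
  FAIL: mismatch Int ~ Bool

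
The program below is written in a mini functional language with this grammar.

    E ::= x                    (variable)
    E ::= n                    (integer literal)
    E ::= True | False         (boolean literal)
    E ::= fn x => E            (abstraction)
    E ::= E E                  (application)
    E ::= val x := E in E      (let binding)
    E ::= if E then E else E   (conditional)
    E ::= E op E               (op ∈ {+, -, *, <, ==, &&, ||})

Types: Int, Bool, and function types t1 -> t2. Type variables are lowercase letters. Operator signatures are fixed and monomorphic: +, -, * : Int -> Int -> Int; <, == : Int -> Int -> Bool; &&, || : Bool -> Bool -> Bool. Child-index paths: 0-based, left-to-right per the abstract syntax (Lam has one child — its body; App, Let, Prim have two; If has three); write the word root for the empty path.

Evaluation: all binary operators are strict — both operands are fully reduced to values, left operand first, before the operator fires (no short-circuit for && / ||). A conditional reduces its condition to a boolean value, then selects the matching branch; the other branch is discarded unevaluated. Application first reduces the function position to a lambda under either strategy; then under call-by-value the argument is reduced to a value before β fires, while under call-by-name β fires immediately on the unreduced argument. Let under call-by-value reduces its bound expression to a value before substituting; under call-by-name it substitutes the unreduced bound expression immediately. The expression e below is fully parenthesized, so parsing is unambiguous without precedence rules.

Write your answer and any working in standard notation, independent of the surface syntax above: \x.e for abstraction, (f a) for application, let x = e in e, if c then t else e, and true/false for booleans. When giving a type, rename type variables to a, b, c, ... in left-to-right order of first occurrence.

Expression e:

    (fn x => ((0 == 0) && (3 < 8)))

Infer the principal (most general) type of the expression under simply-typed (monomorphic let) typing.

Answer: a -> Bool

Derivation:
  unify Int ~ Int
  unify Int ~ Int
  unify Bool ~ Bool
  unify Int ~ Int
  unify Int ~ Int
  unify Bool ~ Bool
\x._ : a -> Bool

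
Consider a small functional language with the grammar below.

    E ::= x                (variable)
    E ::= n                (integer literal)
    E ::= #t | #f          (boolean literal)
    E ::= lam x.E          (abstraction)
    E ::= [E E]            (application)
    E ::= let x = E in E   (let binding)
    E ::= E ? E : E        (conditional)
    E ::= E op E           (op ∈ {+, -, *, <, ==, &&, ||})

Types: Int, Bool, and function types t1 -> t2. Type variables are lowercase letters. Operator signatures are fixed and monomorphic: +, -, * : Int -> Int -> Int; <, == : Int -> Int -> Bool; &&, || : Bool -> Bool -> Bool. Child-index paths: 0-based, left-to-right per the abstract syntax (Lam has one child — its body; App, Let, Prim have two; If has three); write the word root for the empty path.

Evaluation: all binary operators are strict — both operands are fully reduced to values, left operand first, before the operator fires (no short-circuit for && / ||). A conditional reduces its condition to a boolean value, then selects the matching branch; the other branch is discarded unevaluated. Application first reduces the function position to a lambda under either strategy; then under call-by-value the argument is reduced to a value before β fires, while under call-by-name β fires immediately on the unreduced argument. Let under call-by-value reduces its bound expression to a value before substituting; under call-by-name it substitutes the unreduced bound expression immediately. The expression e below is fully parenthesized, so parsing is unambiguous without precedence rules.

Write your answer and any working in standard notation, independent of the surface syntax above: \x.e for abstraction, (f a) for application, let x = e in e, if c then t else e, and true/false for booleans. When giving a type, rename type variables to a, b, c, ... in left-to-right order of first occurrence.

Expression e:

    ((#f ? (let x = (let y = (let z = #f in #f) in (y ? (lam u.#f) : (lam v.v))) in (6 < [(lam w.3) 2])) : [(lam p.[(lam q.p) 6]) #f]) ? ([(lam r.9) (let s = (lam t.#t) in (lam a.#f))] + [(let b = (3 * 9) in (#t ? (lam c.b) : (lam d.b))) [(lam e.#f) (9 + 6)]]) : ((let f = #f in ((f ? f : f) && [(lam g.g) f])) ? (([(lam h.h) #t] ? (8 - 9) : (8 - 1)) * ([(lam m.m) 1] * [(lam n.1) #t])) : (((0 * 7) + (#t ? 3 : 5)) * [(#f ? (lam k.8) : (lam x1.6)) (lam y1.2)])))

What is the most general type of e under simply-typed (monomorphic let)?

Working:
  unify Bool ~ Bool
let z : Bool
let y : Bool
y : Bool
  unify Bool ~ Bool
\u._ : a -> Bool
v : b
\v._ : b -> b
  unify a -> Bool ~ b -> b
  unify a ~ b
  unify Bool ~ b
let x : Bool -> Bool
  unify Int ~ Int
\w._ : c -> Int
  unify c -> Int ~ Int -> d
  unify c ~ Int
  unify Int ~ d
_ _ : Int
  unify Int ~ Int
p : e
\q._ : f -> e
  unify f -> e ~ Int -> g
  unify f ~ Int
  unify e ~ g
_ _ : g
\p._ : g -> g
  unify g -> g ~ Bool -> h
  unify g ~ Bool
  unify Bool ~ h
_ _ : Bool
  unify Bool ~ Bool
  unify Bool ~ Bool
\r._ : i -> Int
\t._ : j -> Bool
let s : j -> Bool
\a._ : k -> Bool
  unify i -> Int ~ (k -> Bool) -> l
  unify i ~ k -> Bool
  unify Int ~ l
_ _ : Int
  unify Int ~ Int
  unify Int ~ Int
  unify Int ~ Int
let b : Int
  unify Bool ~ Bool
b : Int
\c._ : m -> Int
b : Int
\d._ : n -> Int
  unify m -> Int ~ n -> Int
  unify m ~ n
  unify Int ~ Int
\e._ : o -> Bool
  unify Int ~ Int
  unify Int ~ Int
  unify o -> Bool ~ Int -> p
  unify o ~ Int
  unify Bool ~ p
_ _ : Bool
  unify n -> Int ~ Bool -> q
  unify n ~ Bool
  unify Int ~ q
_ _ : Int
  unify Int ~ Int
let f : Bool
f : Bool
  unify Bool ~ Bool
f : Bool
f : Bool
  unify Bool ~ Bool
  unify Bool ~ Bool
g : r
\g._ : r -> r
f : Bool
  unify r -> r ~ Bool -> s
  unify r ~ Bool
  unify Bool ~ s
_ _ : Bool
  unify Bool ~ Bool
  unify Bool ~ Bool
h : t
\h._ : t -> t
  unify t -> t ~ Bool -> u
  unify t ~ Bool
  unify Bool ~ u
_ _ : Bool
  unify Bool ~ Bool
  unify Int ~ Int
  unify Int ~ Int
  unify Int ~ Int
  unify Int ~ Int
  unify Int ~ Int
  unify Int ~ Int
m : v
\m._ : v -> v
  unify v -> v ~ Int -> w
  unify v ~ Int
  unify Int ~ w
_ _ : Int
  unify Int ~ Int
\n._ : x -> Int
  unify x -> Int ~ Bool -> y
  unify x ~ Bool
  unify Int ~ y
_ _ : Int
  unify Int ~ Int
  unify Int ~ Int
  unify Int ~ Int
  unify Int ~ Int
  unify Int ~ Int
  unify Bool ~ Bool
  unify Int ~ Int
  unify Int ~ Int
  unify Int ~ Int
  unify Bool ~ Bool
\k._ : z -> Int
\x1._ : t26 -> Int
  unify z -> Int ~ t26 -> Int
  unify z ~ t26
  unify Int ~ Int
\y1._ : t27 -> Int
  unify t26 -> Int ~ (t27 -> Int) -> t28
  unify t26 ~ t27 -> Int
  unify Int ~ t28
_ _ : Int
  unify Int ~ Int
  unify Int ~ Int
  unify Int ~ Int

Answer: Int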